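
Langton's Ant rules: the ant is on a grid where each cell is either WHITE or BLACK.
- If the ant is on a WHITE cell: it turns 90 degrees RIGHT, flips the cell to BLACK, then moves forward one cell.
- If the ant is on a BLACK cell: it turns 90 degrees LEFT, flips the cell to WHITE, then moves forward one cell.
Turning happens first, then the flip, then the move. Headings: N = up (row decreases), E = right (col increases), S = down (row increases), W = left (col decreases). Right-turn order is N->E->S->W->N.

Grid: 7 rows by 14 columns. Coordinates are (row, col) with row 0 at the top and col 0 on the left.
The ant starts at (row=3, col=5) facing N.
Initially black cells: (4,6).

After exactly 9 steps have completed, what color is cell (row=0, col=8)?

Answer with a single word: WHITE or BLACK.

Answer: WHITE

Derivation:
Step 1: on WHITE (3,5): turn R to E, flip to black, move to (3,6). |black|=2
Step 2: on WHITE (3,6): turn R to S, flip to black, move to (4,6). |black|=3
Step 3: on BLACK (4,6): turn L to E, flip to white, move to (4,7). |black|=2
Step 4: on WHITE (4,7): turn R to S, flip to black, move to (5,7). |black|=3
Step 5: on WHITE (5,7): turn R to W, flip to black, move to (5,6). |black|=4
Step 6: on WHITE (5,6): turn R to N, flip to black, move to (4,6). |black|=5
Step 7: on WHITE (4,6): turn R to E, flip to black, move to (4,7). |black|=6
Step 8: on BLACK (4,7): turn L to N, flip to white, move to (3,7). |black|=5
Step 9: on WHITE (3,7): turn R to E, flip to black, move to (3,8). |black|=6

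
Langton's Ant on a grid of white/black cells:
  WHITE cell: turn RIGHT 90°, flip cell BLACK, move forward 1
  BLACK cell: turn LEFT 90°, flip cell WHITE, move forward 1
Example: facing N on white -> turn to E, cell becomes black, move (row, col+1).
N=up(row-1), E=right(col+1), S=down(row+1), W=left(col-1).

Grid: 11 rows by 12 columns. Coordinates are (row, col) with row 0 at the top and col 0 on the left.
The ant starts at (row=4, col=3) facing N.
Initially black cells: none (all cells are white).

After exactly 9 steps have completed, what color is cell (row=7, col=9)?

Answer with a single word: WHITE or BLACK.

Step 1: on WHITE (4,3): turn R to E, flip to black, move to (4,4). |black|=1
Step 2: on WHITE (4,4): turn R to S, flip to black, move to (5,4). |black|=2
Step 3: on WHITE (5,4): turn R to W, flip to black, move to (5,3). |black|=3
Step 4: on WHITE (5,3): turn R to N, flip to black, move to (4,3). |black|=4
Step 5: on BLACK (4,3): turn L to W, flip to white, move to (4,2). |black|=3
Step 6: on WHITE (4,2): turn R to N, flip to black, move to (3,2). |black|=4
Step 7: on WHITE (3,2): turn R to E, flip to black, move to (3,3). |black|=5
Step 8: on WHITE (3,3): turn R to S, flip to black, move to (4,3). |black|=6
Step 9: on WHITE (4,3): turn R to W, flip to black, move to (4,2). |black|=7

Answer: WHITE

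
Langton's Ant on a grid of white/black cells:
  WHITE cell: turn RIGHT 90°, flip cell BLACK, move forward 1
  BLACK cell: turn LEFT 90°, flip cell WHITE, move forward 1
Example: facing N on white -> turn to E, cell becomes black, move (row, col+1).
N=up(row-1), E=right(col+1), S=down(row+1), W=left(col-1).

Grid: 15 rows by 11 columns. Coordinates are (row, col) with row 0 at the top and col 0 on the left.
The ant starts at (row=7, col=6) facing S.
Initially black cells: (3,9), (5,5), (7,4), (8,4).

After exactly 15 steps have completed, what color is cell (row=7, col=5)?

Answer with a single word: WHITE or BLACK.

Answer: BLACK

Derivation:
Step 1: on WHITE (7,6): turn R to W, flip to black, move to (7,5). |black|=5
Step 2: on WHITE (7,5): turn R to N, flip to black, move to (6,5). |black|=6
Step 3: on WHITE (6,5): turn R to E, flip to black, move to (6,6). |black|=7
Step 4: on WHITE (6,6): turn R to S, flip to black, move to (7,6). |black|=8
Step 5: on BLACK (7,6): turn L to E, flip to white, move to (7,7). |black|=7
Step 6: on WHITE (7,7): turn R to S, flip to black, move to (8,7). |black|=8
Step 7: on WHITE (8,7): turn R to W, flip to black, move to (8,6). |black|=9
Step 8: on WHITE (8,6): turn R to N, flip to black, move to (7,6). |black|=10
Step 9: on WHITE (7,6): turn R to E, flip to black, move to (7,7). |black|=11
Step 10: on BLACK (7,7): turn L to N, flip to white, move to (6,7). |black|=10
Step 11: on WHITE (6,7): turn R to E, flip to black, move to (6,8). |black|=11
Step 12: on WHITE (6,8): turn R to S, flip to black, move to (7,8). |black|=12
Step 13: on WHITE (7,8): turn R to W, flip to black, move to (7,7). |black|=13
Step 14: on WHITE (7,7): turn R to N, flip to black, move to (6,7). |black|=14
Step 15: on BLACK (6,7): turn L to W, flip to white, move to (6,6). |black|=13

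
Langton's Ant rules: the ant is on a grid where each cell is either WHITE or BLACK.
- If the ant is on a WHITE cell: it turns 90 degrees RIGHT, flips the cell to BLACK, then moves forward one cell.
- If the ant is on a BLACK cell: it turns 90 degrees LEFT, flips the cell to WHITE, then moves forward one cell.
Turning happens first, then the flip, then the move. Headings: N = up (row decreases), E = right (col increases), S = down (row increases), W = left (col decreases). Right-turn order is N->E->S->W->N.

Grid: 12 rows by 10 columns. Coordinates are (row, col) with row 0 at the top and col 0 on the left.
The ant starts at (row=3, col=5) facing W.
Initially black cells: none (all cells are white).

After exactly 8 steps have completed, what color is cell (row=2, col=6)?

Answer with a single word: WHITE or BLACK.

Step 1: on WHITE (3,5): turn R to N, flip to black, move to (2,5). |black|=1
Step 2: on WHITE (2,5): turn R to E, flip to black, move to (2,6). |black|=2
Step 3: on WHITE (2,6): turn R to S, flip to black, move to (3,6). |black|=3
Step 4: on WHITE (3,6): turn R to W, flip to black, move to (3,5). |black|=4
Step 5: on BLACK (3,5): turn L to S, flip to white, move to (4,5). |black|=3
Step 6: on WHITE (4,5): turn R to W, flip to black, move to (4,4). |black|=4
Step 7: on WHITE (4,4): turn R to N, flip to black, move to (3,4). |black|=5
Step 8: on WHITE (3,4): turn R to E, flip to black, move to (3,5). |black|=6

Answer: BLACK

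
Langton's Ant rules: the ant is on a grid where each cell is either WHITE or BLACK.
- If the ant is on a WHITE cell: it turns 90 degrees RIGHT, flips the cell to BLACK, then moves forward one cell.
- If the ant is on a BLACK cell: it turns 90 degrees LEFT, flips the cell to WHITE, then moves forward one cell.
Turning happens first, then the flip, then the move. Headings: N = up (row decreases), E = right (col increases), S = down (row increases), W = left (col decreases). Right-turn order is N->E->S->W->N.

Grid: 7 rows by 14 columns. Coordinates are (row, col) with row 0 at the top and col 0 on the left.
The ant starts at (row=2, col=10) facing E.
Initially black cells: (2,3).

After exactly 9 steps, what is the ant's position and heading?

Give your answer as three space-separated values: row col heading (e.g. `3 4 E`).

Answer: 1 10 N

Derivation:
Step 1: on WHITE (2,10): turn R to S, flip to black, move to (3,10). |black|=2
Step 2: on WHITE (3,10): turn R to W, flip to black, move to (3,9). |black|=3
Step 3: on WHITE (3,9): turn R to N, flip to black, move to (2,9). |black|=4
Step 4: on WHITE (2,9): turn R to E, flip to black, move to (2,10). |black|=5
Step 5: on BLACK (2,10): turn L to N, flip to white, move to (1,10). |black|=4
Step 6: on WHITE (1,10): turn R to E, flip to black, move to (1,11). |black|=5
Step 7: on WHITE (1,11): turn R to S, flip to black, move to (2,11). |black|=6
Step 8: on WHITE (2,11): turn R to W, flip to black, move to (2,10). |black|=7
Step 9: on WHITE (2,10): turn R to N, flip to black, move to (1,10). |black|=8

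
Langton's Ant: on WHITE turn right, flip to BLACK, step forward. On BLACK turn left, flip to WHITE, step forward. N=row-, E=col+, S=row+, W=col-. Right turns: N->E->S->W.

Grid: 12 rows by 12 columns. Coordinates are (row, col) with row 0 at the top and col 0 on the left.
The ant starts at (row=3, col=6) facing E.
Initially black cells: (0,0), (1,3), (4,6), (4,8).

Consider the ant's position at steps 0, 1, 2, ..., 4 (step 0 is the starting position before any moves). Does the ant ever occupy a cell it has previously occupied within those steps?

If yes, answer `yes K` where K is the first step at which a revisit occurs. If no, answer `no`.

Step 1: on WHITE (3,6): turn R to S, flip to black, move to (4,6). |black|=5 — new cell
Step 2: on BLACK (4,6): turn L to E, flip to white, move to (4,7). |black|=4 — new cell
Step 3: on WHITE (4,7): turn R to S, flip to black, move to (5,7). |black|=5 — new cell
Step 4: on WHITE (5,7): turn R to W, flip to black, move to (5,6). |black|=6 — new cell
No revisit within 4 steps.

Answer: no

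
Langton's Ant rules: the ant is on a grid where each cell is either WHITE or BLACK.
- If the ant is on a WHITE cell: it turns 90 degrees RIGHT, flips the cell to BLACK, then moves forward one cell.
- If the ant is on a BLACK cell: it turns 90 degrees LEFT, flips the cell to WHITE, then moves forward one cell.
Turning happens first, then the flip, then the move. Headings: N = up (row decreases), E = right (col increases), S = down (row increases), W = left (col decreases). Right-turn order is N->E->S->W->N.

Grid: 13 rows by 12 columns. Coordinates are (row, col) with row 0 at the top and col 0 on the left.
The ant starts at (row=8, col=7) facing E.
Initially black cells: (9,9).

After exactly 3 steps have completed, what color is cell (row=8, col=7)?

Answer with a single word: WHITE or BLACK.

Answer: BLACK

Derivation:
Step 1: on WHITE (8,7): turn R to S, flip to black, move to (9,7). |black|=2
Step 2: on WHITE (9,7): turn R to W, flip to black, move to (9,6). |black|=3
Step 3: on WHITE (9,6): turn R to N, flip to black, move to (8,6). |black|=4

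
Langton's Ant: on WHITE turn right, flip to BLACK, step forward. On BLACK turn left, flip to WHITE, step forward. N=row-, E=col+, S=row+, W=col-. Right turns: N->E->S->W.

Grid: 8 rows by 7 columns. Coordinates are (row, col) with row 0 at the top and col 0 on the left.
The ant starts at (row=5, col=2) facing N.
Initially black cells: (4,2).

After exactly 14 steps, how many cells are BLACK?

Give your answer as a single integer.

Answer: 9

Derivation:
Step 1: on WHITE (5,2): turn R to E, flip to black, move to (5,3). |black|=2
Step 2: on WHITE (5,3): turn R to S, flip to black, move to (6,3). |black|=3
Step 3: on WHITE (6,3): turn R to W, flip to black, move to (6,2). |black|=4
Step 4: on WHITE (6,2): turn R to N, flip to black, move to (5,2). |black|=5
Step 5: on BLACK (5,2): turn L to W, flip to white, move to (5,1). |black|=4
Step 6: on WHITE (5,1): turn R to N, flip to black, move to (4,1). |black|=5
Step 7: on WHITE (4,1): turn R to E, flip to black, move to (4,2). |black|=6
Step 8: on BLACK (4,2): turn L to N, flip to white, move to (3,2). |black|=5
Step 9: on WHITE (3,2): turn R to E, flip to black, move to (3,3). |black|=6
Step 10: on WHITE (3,3): turn R to S, flip to black, move to (4,3). |black|=7
Step 11: on WHITE (4,3): turn R to W, flip to black, move to (4,2). |black|=8
Step 12: on WHITE (4,2): turn R to N, flip to black, move to (3,2). |black|=9
Step 13: on BLACK (3,2): turn L to W, flip to white, move to (3,1). |black|=8
Step 14: on WHITE (3,1): turn R to N, flip to black, move to (2,1). |black|=9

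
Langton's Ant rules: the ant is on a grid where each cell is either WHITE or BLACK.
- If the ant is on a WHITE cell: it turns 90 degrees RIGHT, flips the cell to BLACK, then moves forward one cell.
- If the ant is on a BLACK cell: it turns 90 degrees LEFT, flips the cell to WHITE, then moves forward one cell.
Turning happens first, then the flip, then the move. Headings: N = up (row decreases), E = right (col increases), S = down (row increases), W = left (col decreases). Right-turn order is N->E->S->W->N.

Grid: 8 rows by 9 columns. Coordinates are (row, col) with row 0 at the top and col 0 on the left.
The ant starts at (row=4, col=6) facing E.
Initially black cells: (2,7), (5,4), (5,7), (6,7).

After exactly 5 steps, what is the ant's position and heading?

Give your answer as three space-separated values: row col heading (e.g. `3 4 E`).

Step 1: on WHITE (4,6): turn R to S, flip to black, move to (5,6). |black|=5
Step 2: on WHITE (5,6): turn R to W, flip to black, move to (5,5). |black|=6
Step 3: on WHITE (5,5): turn R to N, flip to black, move to (4,5). |black|=7
Step 4: on WHITE (4,5): turn R to E, flip to black, move to (4,6). |black|=8
Step 5: on BLACK (4,6): turn L to N, flip to white, move to (3,6). |black|=7

Answer: 3 6 N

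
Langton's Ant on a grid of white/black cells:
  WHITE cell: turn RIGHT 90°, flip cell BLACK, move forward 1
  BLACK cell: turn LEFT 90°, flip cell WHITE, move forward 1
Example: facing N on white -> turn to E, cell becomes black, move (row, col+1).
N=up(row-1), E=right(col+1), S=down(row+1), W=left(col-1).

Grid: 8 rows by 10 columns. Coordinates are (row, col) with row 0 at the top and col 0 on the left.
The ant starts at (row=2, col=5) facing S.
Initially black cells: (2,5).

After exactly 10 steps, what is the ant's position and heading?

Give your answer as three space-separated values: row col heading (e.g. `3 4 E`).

Step 1: on BLACK (2,5): turn L to E, flip to white, move to (2,6). |black|=0
Step 2: on WHITE (2,6): turn R to S, flip to black, move to (3,6). |black|=1
Step 3: on WHITE (3,6): turn R to W, flip to black, move to (3,5). |black|=2
Step 4: on WHITE (3,5): turn R to N, flip to black, move to (2,5). |black|=3
Step 5: on WHITE (2,5): turn R to E, flip to black, move to (2,6). |black|=4
Step 6: on BLACK (2,6): turn L to N, flip to white, move to (1,6). |black|=3
Step 7: on WHITE (1,6): turn R to E, flip to black, move to (1,7). |black|=4
Step 8: on WHITE (1,7): turn R to S, flip to black, move to (2,7). |black|=5
Step 9: on WHITE (2,7): turn R to W, flip to black, move to (2,6). |black|=6
Step 10: on WHITE (2,6): turn R to N, flip to black, move to (1,6). |black|=7

Answer: 1 6 N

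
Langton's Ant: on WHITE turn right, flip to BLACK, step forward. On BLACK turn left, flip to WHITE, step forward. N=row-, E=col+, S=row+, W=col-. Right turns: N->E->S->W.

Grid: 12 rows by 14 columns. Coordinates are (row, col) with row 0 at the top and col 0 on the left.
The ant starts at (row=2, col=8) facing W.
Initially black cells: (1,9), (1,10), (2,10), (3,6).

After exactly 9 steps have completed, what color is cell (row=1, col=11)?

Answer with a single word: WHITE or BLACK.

Step 1: on WHITE (2,8): turn R to N, flip to black, move to (1,8). |black|=5
Step 2: on WHITE (1,8): turn R to E, flip to black, move to (1,9). |black|=6
Step 3: on BLACK (1,9): turn L to N, flip to white, move to (0,9). |black|=5
Step 4: on WHITE (0,9): turn R to E, flip to black, move to (0,10). |black|=6
Step 5: on WHITE (0,10): turn R to S, flip to black, move to (1,10). |black|=7
Step 6: on BLACK (1,10): turn L to E, flip to white, move to (1,11). |black|=6
Step 7: on WHITE (1,11): turn R to S, flip to black, move to (2,11). |black|=7
Step 8: on WHITE (2,11): turn R to W, flip to black, move to (2,10). |black|=8
Step 9: on BLACK (2,10): turn L to S, flip to white, move to (3,10). |black|=7

Answer: BLACK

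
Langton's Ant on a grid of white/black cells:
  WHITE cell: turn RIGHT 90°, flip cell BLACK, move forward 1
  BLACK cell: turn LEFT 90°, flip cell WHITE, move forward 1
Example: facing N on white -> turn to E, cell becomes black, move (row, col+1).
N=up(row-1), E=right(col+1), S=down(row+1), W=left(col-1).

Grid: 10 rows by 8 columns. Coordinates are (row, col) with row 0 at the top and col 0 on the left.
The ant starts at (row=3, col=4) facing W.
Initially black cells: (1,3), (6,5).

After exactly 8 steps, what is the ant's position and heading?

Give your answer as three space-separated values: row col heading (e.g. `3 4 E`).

Step 1: on WHITE (3,4): turn R to N, flip to black, move to (2,4). |black|=3
Step 2: on WHITE (2,4): turn R to E, flip to black, move to (2,5). |black|=4
Step 3: on WHITE (2,5): turn R to S, flip to black, move to (3,5). |black|=5
Step 4: on WHITE (3,5): turn R to W, flip to black, move to (3,4). |black|=6
Step 5: on BLACK (3,4): turn L to S, flip to white, move to (4,4). |black|=5
Step 6: on WHITE (4,4): turn R to W, flip to black, move to (4,3). |black|=6
Step 7: on WHITE (4,3): turn R to N, flip to black, move to (3,3). |black|=7
Step 8: on WHITE (3,3): turn R to E, flip to black, move to (3,4). |black|=8

Answer: 3 4 E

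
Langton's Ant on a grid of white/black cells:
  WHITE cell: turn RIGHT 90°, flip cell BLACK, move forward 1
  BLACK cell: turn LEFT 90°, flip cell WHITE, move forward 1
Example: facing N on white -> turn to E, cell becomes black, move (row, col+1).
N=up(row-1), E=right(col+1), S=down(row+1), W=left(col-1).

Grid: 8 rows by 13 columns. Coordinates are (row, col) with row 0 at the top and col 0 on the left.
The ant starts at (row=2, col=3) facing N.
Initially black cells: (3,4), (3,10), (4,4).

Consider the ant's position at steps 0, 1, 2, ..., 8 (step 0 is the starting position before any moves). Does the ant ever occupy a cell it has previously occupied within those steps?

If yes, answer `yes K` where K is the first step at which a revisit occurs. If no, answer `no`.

Step 1: on WHITE (2,3): turn R to E, flip to black, move to (2,4). |black|=4 — new cell
Step 2: on WHITE (2,4): turn R to S, flip to black, move to (3,4). |black|=5 — new cell
Step 3: on BLACK (3,4): turn L to E, flip to white, move to (3,5). |black|=4 — new cell
Step 4: on WHITE (3,5): turn R to S, flip to black, move to (4,5). |black|=5 — new cell
Step 5: on WHITE (4,5): turn R to W, flip to black, move to (4,4). |black|=6 — new cell
Step 6: on BLACK (4,4): turn L to S, flip to white, move to (5,4). |black|=5 — new cell
Step 7: on WHITE (5,4): turn R to W, flip to black, move to (5,3). |black|=6 — new cell
Step 8: on WHITE (5,3): turn R to N, flip to black, move to (4,3). |black|=7 — new cell
No revisit within 8 steps.

Answer: no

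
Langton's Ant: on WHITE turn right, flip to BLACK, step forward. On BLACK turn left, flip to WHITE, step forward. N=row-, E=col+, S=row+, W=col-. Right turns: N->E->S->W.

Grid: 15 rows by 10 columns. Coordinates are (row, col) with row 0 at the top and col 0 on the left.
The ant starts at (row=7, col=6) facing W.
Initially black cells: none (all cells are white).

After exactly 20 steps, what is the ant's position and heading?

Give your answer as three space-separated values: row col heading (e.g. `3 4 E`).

Step 1: on WHITE (7,6): turn R to N, flip to black, move to (6,6). |black|=1
Step 2: on WHITE (6,6): turn R to E, flip to black, move to (6,7). |black|=2
Step 3: on WHITE (6,7): turn R to S, flip to black, move to (7,7). |black|=3
Step 4: on WHITE (7,7): turn R to W, flip to black, move to (7,6). |black|=4
Step 5: on BLACK (7,6): turn L to S, flip to white, move to (8,6). |black|=3
Step 6: on WHITE (8,6): turn R to W, flip to black, move to (8,5). |black|=4
Step 7: on WHITE (8,5): turn R to N, flip to black, move to (7,5). |black|=5
Step 8: on WHITE (7,5): turn R to E, flip to black, move to (7,6). |black|=6
Step 9: on WHITE (7,6): turn R to S, flip to black, move to (8,6). |black|=7
Step 10: on BLACK (8,6): turn L to E, flip to white, move to (8,7). |black|=6
Step 11: on WHITE (8,7): turn R to S, flip to black, move to (9,7). |black|=7
Step 12: on WHITE (9,7): turn R to W, flip to black, move to (9,6). |black|=8
Step 13: on WHITE (9,6): turn R to N, flip to black, move to (8,6). |black|=9
Step 14: on WHITE (8,6): turn R to E, flip to black, move to (8,7). |black|=10
Step 15: on BLACK (8,7): turn L to N, flip to white, move to (7,7). |black|=9
Step 16: on BLACK (7,7): turn L to W, flip to white, move to (7,6). |black|=8
Step 17: on BLACK (7,6): turn L to S, flip to white, move to (8,6). |black|=7
Step 18: on BLACK (8,6): turn L to E, flip to white, move to (8,7). |black|=6
Step 19: on WHITE (8,7): turn R to S, flip to black, move to (9,7). |black|=7
Step 20: on BLACK (9,7): turn L to E, flip to white, move to (9,8). |black|=6

Answer: 9 8 E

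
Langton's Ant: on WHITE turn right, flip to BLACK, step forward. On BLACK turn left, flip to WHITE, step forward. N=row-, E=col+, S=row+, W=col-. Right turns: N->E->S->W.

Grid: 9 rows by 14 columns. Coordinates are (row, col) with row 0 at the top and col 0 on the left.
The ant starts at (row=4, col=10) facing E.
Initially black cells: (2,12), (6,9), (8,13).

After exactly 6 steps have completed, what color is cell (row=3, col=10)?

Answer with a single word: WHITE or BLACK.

Answer: BLACK

Derivation:
Step 1: on WHITE (4,10): turn R to S, flip to black, move to (5,10). |black|=4
Step 2: on WHITE (5,10): turn R to W, flip to black, move to (5,9). |black|=5
Step 3: on WHITE (5,9): turn R to N, flip to black, move to (4,9). |black|=6
Step 4: on WHITE (4,9): turn R to E, flip to black, move to (4,10). |black|=7
Step 5: on BLACK (4,10): turn L to N, flip to white, move to (3,10). |black|=6
Step 6: on WHITE (3,10): turn R to E, flip to black, move to (3,11). |black|=7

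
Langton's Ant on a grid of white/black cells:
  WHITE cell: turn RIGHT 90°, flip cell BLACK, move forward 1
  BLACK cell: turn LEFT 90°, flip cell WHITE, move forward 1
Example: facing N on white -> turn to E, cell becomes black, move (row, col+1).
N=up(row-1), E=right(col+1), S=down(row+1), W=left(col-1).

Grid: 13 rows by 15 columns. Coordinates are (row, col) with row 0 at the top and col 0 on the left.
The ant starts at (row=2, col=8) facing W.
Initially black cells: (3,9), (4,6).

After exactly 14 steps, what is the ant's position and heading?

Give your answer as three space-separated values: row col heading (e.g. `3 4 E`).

Answer: 3 7 W

Derivation:
Step 1: on WHITE (2,8): turn R to N, flip to black, move to (1,8). |black|=3
Step 2: on WHITE (1,8): turn R to E, flip to black, move to (1,9). |black|=4
Step 3: on WHITE (1,9): turn R to S, flip to black, move to (2,9). |black|=5
Step 4: on WHITE (2,9): turn R to W, flip to black, move to (2,8). |black|=6
Step 5: on BLACK (2,8): turn L to S, flip to white, move to (3,8). |black|=5
Step 6: on WHITE (3,8): turn R to W, flip to black, move to (3,7). |black|=6
Step 7: on WHITE (3,7): turn R to N, flip to black, move to (2,7). |black|=7
Step 8: on WHITE (2,7): turn R to E, flip to black, move to (2,8). |black|=8
Step 9: on WHITE (2,8): turn R to S, flip to black, move to (3,8). |black|=9
Step 10: on BLACK (3,8): turn L to E, flip to white, move to (3,9). |black|=8
Step 11: on BLACK (3,9): turn L to N, flip to white, move to (2,9). |black|=7
Step 12: on BLACK (2,9): turn L to W, flip to white, move to (2,8). |black|=6
Step 13: on BLACK (2,8): turn L to S, flip to white, move to (3,8). |black|=5
Step 14: on WHITE (3,8): turn R to W, flip to black, move to (3,7). |black|=6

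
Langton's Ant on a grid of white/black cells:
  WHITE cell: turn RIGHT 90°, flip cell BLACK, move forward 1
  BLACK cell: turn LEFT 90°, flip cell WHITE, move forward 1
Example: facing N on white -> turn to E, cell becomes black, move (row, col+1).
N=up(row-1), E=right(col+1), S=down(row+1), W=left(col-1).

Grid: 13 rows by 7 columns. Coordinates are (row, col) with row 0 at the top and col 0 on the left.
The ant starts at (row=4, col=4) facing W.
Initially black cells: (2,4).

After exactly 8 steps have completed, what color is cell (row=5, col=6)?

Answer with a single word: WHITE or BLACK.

Step 1: on WHITE (4,4): turn R to N, flip to black, move to (3,4). |black|=2
Step 2: on WHITE (3,4): turn R to E, flip to black, move to (3,5). |black|=3
Step 3: on WHITE (3,5): turn R to S, flip to black, move to (4,5). |black|=4
Step 4: on WHITE (4,5): turn R to W, flip to black, move to (4,4). |black|=5
Step 5: on BLACK (4,4): turn L to S, flip to white, move to (5,4). |black|=4
Step 6: on WHITE (5,4): turn R to W, flip to black, move to (5,3). |black|=5
Step 7: on WHITE (5,3): turn R to N, flip to black, move to (4,3). |black|=6
Step 8: on WHITE (4,3): turn R to E, flip to black, move to (4,4). |black|=7

Answer: WHITE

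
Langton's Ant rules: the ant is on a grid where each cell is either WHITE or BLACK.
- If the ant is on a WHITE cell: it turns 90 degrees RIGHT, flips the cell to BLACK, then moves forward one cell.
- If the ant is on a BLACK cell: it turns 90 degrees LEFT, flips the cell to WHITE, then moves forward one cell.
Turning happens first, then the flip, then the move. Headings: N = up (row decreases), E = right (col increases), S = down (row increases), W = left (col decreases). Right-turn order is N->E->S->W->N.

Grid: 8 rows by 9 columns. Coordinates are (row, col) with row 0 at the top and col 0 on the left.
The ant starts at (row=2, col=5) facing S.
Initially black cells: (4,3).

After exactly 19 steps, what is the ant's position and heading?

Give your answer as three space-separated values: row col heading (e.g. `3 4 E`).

Step 1: on WHITE (2,5): turn R to W, flip to black, move to (2,4). |black|=2
Step 2: on WHITE (2,4): turn R to N, flip to black, move to (1,4). |black|=3
Step 3: on WHITE (1,4): turn R to E, flip to black, move to (1,5). |black|=4
Step 4: on WHITE (1,5): turn R to S, flip to black, move to (2,5). |black|=5
Step 5: on BLACK (2,5): turn L to E, flip to white, move to (2,6). |black|=4
Step 6: on WHITE (2,6): turn R to S, flip to black, move to (3,6). |black|=5
Step 7: on WHITE (3,6): turn R to W, flip to black, move to (3,5). |black|=6
Step 8: on WHITE (3,5): turn R to N, flip to black, move to (2,5). |black|=7
Step 9: on WHITE (2,5): turn R to E, flip to black, move to (2,6). |black|=8
Step 10: on BLACK (2,6): turn L to N, flip to white, move to (1,6). |black|=7
Step 11: on WHITE (1,6): turn R to E, flip to black, move to (1,7). |black|=8
Step 12: on WHITE (1,7): turn R to S, flip to black, move to (2,7). |black|=9
Step 13: on WHITE (2,7): turn R to W, flip to black, move to (2,6). |black|=10
Step 14: on WHITE (2,6): turn R to N, flip to black, move to (1,6). |black|=11
Step 15: on BLACK (1,6): turn L to W, flip to white, move to (1,5). |black|=10
Step 16: on BLACK (1,5): turn L to S, flip to white, move to (2,5). |black|=9
Step 17: on BLACK (2,5): turn L to E, flip to white, move to (2,6). |black|=8
Step 18: on BLACK (2,6): turn L to N, flip to white, move to (1,6). |black|=7
Step 19: on WHITE (1,6): turn R to E, flip to black, move to (1,7). |black|=8

Answer: 1 7 E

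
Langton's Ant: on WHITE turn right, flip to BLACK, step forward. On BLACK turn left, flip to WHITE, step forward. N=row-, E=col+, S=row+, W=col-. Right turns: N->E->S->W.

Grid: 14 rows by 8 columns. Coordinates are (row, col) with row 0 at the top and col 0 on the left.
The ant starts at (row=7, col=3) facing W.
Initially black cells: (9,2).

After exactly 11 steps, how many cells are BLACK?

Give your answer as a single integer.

Step 1: on WHITE (7,3): turn R to N, flip to black, move to (6,3). |black|=2
Step 2: on WHITE (6,3): turn R to E, flip to black, move to (6,4). |black|=3
Step 3: on WHITE (6,4): turn R to S, flip to black, move to (7,4). |black|=4
Step 4: on WHITE (7,4): turn R to W, flip to black, move to (7,3). |black|=5
Step 5: on BLACK (7,3): turn L to S, flip to white, move to (8,3). |black|=4
Step 6: on WHITE (8,3): turn R to W, flip to black, move to (8,2). |black|=5
Step 7: on WHITE (8,2): turn R to N, flip to black, move to (7,2). |black|=6
Step 8: on WHITE (7,2): turn R to E, flip to black, move to (7,3). |black|=7
Step 9: on WHITE (7,3): turn R to S, flip to black, move to (8,3). |black|=8
Step 10: on BLACK (8,3): turn L to E, flip to white, move to (8,4). |black|=7
Step 11: on WHITE (8,4): turn R to S, flip to black, move to (9,4). |black|=8

Answer: 8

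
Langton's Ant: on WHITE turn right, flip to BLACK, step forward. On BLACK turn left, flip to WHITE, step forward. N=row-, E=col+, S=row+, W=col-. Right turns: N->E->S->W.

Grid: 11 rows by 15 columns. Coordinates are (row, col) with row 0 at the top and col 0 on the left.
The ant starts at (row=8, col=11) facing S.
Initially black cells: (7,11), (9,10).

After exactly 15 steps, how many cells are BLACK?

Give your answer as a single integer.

Step 1: on WHITE (8,11): turn R to W, flip to black, move to (8,10). |black|=3
Step 2: on WHITE (8,10): turn R to N, flip to black, move to (7,10). |black|=4
Step 3: on WHITE (7,10): turn R to E, flip to black, move to (7,11). |black|=5
Step 4: on BLACK (7,11): turn L to N, flip to white, move to (6,11). |black|=4
Step 5: on WHITE (6,11): turn R to E, flip to black, move to (6,12). |black|=5
Step 6: on WHITE (6,12): turn R to S, flip to black, move to (7,12). |black|=6
Step 7: on WHITE (7,12): turn R to W, flip to black, move to (7,11). |black|=7
Step 8: on WHITE (7,11): turn R to N, flip to black, move to (6,11). |black|=8
Step 9: on BLACK (6,11): turn L to W, flip to white, move to (6,10). |black|=7
Step 10: on WHITE (6,10): turn R to N, flip to black, move to (5,10). |black|=8
Step 11: on WHITE (5,10): turn R to E, flip to black, move to (5,11). |black|=9
Step 12: on WHITE (5,11): turn R to S, flip to black, move to (6,11). |black|=10
Step 13: on WHITE (6,11): turn R to W, flip to black, move to (6,10). |black|=11
Step 14: on BLACK (6,10): turn L to S, flip to white, move to (7,10). |black|=10
Step 15: on BLACK (7,10): turn L to E, flip to white, move to (7,11). |black|=9

Answer: 9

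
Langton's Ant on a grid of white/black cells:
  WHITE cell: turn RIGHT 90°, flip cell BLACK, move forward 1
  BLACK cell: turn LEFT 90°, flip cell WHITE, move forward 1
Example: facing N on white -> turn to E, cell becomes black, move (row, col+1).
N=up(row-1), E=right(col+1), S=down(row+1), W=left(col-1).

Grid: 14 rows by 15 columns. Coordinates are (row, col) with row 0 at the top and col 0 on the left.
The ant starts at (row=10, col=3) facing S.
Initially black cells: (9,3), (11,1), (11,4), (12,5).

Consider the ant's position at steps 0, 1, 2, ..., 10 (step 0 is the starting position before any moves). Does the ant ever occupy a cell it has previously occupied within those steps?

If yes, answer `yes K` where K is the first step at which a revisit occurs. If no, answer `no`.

Answer: yes 7

Derivation:
Step 1: on WHITE (10,3): turn R to W, flip to black, move to (10,2). |black|=5 — new cell
Step 2: on WHITE (10,2): turn R to N, flip to black, move to (9,2). |black|=6 — new cell
Step 3: on WHITE (9,2): turn R to E, flip to black, move to (9,3). |black|=7 — new cell
Step 4: on BLACK (9,3): turn L to N, flip to white, move to (8,3). |black|=6 — new cell
Step 5: on WHITE (8,3): turn R to E, flip to black, move to (8,4). |black|=7 — new cell
Step 6: on WHITE (8,4): turn R to S, flip to black, move to (9,4). |black|=8 — new cell
Step 7: on WHITE (9,4): turn R to W, flip to black, move to (9,3). |black|=9 — REVISIT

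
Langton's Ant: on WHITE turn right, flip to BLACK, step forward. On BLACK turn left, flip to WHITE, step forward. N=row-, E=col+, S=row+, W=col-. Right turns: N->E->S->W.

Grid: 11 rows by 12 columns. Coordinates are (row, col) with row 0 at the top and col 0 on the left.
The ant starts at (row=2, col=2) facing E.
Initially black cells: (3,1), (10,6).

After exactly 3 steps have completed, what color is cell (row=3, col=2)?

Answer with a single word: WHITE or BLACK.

Answer: BLACK

Derivation:
Step 1: on WHITE (2,2): turn R to S, flip to black, move to (3,2). |black|=3
Step 2: on WHITE (3,2): turn R to W, flip to black, move to (3,1). |black|=4
Step 3: on BLACK (3,1): turn L to S, flip to white, move to (4,1). |black|=3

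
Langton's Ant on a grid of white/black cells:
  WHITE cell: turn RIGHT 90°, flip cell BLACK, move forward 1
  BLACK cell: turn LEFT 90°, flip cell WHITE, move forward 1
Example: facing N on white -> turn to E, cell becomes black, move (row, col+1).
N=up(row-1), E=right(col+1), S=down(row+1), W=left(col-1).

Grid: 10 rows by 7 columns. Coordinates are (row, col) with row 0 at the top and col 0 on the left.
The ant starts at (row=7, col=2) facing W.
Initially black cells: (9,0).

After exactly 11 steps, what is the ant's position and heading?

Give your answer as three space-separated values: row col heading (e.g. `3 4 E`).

Answer: 9 3 S

Derivation:
Step 1: on WHITE (7,2): turn R to N, flip to black, move to (6,2). |black|=2
Step 2: on WHITE (6,2): turn R to E, flip to black, move to (6,3). |black|=3
Step 3: on WHITE (6,3): turn R to S, flip to black, move to (7,3). |black|=4
Step 4: on WHITE (7,3): turn R to W, flip to black, move to (7,2). |black|=5
Step 5: on BLACK (7,2): turn L to S, flip to white, move to (8,2). |black|=4
Step 6: on WHITE (8,2): turn R to W, flip to black, move to (8,1). |black|=5
Step 7: on WHITE (8,1): turn R to N, flip to black, move to (7,1). |black|=6
Step 8: on WHITE (7,1): turn R to E, flip to black, move to (7,2). |black|=7
Step 9: on WHITE (7,2): turn R to S, flip to black, move to (8,2). |black|=8
Step 10: on BLACK (8,2): turn L to E, flip to white, move to (8,3). |black|=7
Step 11: on WHITE (8,3): turn R to S, flip to black, move to (9,3). |black|=8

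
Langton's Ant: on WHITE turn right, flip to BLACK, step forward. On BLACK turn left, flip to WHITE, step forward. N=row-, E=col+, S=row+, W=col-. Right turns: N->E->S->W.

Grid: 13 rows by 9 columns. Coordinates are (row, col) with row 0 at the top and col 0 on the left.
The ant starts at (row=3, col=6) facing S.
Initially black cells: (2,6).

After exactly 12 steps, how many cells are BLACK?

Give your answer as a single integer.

Step 1: on WHITE (3,6): turn R to W, flip to black, move to (3,5). |black|=2
Step 2: on WHITE (3,5): turn R to N, flip to black, move to (2,5). |black|=3
Step 3: on WHITE (2,5): turn R to E, flip to black, move to (2,6). |black|=4
Step 4: on BLACK (2,6): turn L to N, flip to white, move to (1,6). |black|=3
Step 5: on WHITE (1,6): turn R to E, flip to black, move to (1,7). |black|=4
Step 6: on WHITE (1,7): turn R to S, flip to black, move to (2,7). |black|=5
Step 7: on WHITE (2,7): turn R to W, flip to black, move to (2,6). |black|=6
Step 8: on WHITE (2,6): turn R to N, flip to black, move to (1,6). |black|=7
Step 9: on BLACK (1,6): turn L to W, flip to white, move to (1,5). |black|=6
Step 10: on WHITE (1,5): turn R to N, flip to black, move to (0,5). |black|=7
Step 11: on WHITE (0,5): turn R to E, flip to black, move to (0,6). |black|=8
Step 12: on WHITE (0,6): turn R to S, flip to black, move to (1,6). |black|=9

Answer: 9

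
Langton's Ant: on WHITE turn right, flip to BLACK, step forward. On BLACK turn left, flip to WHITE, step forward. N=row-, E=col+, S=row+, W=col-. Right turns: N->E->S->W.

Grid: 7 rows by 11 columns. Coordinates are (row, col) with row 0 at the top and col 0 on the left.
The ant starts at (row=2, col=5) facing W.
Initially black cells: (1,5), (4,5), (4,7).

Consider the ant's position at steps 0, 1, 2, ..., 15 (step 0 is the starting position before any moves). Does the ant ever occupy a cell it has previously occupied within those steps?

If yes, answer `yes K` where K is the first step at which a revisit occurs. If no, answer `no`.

Answer: yes 5

Derivation:
Step 1: on WHITE (2,5): turn R to N, flip to black, move to (1,5). |black|=4 — new cell
Step 2: on BLACK (1,5): turn L to W, flip to white, move to (1,4). |black|=3 — new cell
Step 3: on WHITE (1,4): turn R to N, flip to black, move to (0,4). |black|=4 — new cell
Step 4: on WHITE (0,4): turn R to E, flip to black, move to (0,5). |black|=5 — new cell
Step 5: on WHITE (0,5): turn R to S, flip to black, move to (1,5). |black|=6 — REVISIT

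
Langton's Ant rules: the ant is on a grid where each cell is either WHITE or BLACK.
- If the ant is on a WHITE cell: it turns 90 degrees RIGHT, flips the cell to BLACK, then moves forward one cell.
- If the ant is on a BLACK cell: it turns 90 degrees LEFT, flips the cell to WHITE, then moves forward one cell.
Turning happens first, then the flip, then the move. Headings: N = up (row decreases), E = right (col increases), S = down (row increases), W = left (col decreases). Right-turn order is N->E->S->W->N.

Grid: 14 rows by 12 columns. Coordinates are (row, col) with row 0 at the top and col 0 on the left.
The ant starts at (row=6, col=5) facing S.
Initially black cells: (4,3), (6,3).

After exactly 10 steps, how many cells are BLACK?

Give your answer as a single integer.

Step 1: on WHITE (6,5): turn R to W, flip to black, move to (6,4). |black|=3
Step 2: on WHITE (6,4): turn R to N, flip to black, move to (5,4). |black|=4
Step 3: on WHITE (5,4): turn R to E, flip to black, move to (5,5). |black|=5
Step 4: on WHITE (5,5): turn R to S, flip to black, move to (6,5). |black|=6
Step 5: on BLACK (6,5): turn L to E, flip to white, move to (6,6). |black|=5
Step 6: on WHITE (6,6): turn R to S, flip to black, move to (7,6). |black|=6
Step 7: on WHITE (7,6): turn R to W, flip to black, move to (7,5). |black|=7
Step 8: on WHITE (7,5): turn R to N, flip to black, move to (6,5). |black|=8
Step 9: on WHITE (6,5): turn R to E, flip to black, move to (6,6). |black|=9
Step 10: on BLACK (6,6): turn L to N, flip to white, move to (5,6). |black|=8

Answer: 8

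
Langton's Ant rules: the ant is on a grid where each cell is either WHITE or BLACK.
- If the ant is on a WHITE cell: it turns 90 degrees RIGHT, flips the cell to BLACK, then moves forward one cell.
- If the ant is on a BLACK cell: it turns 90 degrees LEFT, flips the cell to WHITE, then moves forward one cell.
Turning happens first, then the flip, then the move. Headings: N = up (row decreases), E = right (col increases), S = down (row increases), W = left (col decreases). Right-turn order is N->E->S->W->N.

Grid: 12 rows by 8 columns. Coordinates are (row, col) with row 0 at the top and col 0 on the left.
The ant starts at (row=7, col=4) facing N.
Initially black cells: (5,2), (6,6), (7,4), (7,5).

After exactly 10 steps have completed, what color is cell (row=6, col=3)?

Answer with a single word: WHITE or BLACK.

Answer: BLACK

Derivation:
Step 1: on BLACK (7,4): turn L to W, flip to white, move to (7,3). |black|=3
Step 2: on WHITE (7,3): turn R to N, flip to black, move to (6,3). |black|=4
Step 3: on WHITE (6,3): turn R to E, flip to black, move to (6,4). |black|=5
Step 4: on WHITE (6,4): turn R to S, flip to black, move to (7,4). |black|=6
Step 5: on WHITE (7,4): turn R to W, flip to black, move to (7,3). |black|=7
Step 6: on BLACK (7,3): turn L to S, flip to white, move to (8,3). |black|=6
Step 7: on WHITE (8,3): turn R to W, flip to black, move to (8,2). |black|=7
Step 8: on WHITE (8,2): turn R to N, flip to black, move to (7,2). |black|=8
Step 9: on WHITE (7,2): turn R to E, flip to black, move to (7,3). |black|=9
Step 10: on WHITE (7,3): turn R to S, flip to black, move to (8,3). |black|=10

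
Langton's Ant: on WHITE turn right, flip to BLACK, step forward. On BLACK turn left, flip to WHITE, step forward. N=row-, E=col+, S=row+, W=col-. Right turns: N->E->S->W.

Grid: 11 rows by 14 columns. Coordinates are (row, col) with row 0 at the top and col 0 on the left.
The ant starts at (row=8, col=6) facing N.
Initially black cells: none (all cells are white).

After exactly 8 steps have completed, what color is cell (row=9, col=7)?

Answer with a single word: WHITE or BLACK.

Answer: BLACK

Derivation:
Step 1: on WHITE (8,6): turn R to E, flip to black, move to (8,7). |black|=1
Step 2: on WHITE (8,7): turn R to S, flip to black, move to (9,7). |black|=2
Step 3: on WHITE (9,7): turn R to W, flip to black, move to (9,6). |black|=3
Step 4: on WHITE (9,6): turn R to N, flip to black, move to (8,6). |black|=4
Step 5: on BLACK (8,6): turn L to W, flip to white, move to (8,5). |black|=3
Step 6: on WHITE (8,5): turn R to N, flip to black, move to (7,5). |black|=4
Step 7: on WHITE (7,5): turn R to E, flip to black, move to (7,6). |black|=5
Step 8: on WHITE (7,6): turn R to S, flip to black, move to (8,6). |black|=6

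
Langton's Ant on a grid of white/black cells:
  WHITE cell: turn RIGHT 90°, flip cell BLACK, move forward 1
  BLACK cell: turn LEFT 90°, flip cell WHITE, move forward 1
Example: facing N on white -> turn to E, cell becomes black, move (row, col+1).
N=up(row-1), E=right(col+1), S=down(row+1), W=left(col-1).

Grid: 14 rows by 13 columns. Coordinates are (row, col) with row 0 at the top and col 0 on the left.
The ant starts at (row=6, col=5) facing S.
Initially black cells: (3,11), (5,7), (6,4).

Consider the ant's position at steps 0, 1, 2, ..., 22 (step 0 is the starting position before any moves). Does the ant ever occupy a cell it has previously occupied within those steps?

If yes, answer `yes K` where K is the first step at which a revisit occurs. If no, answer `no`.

Answer: yes 5

Derivation:
Step 1: on WHITE (6,5): turn R to W, flip to black, move to (6,4). |black|=4 — new cell
Step 2: on BLACK (6,4): turn L to S, flip to white, move to (7,4). |black|=3 — new cell
Step 3: on WHITE (7,4): turn R to W, flip to black, move to (7,3). |black|=4 — new cell
Step 4: on WHITE (7,3): turn R to N, flip to black, move to (6,3). |black|=5 — new cell
Step 5: on WHITE (6,3): turn R to E, flip to black, move to (6,4). |black|=6 — REVISIT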